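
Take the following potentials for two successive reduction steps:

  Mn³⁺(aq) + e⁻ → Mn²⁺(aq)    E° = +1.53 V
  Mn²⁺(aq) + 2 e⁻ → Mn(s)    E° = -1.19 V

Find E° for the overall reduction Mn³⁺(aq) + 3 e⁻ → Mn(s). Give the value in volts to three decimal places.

-0.283 V

Standard free energies of sequential steps add: ΔG°₃ = ΔG°₁ + ΔG°₂, so n₃E°₃ = n₁E°₁ + n₂E°₂.
E°₃ = (1×+1.53 + 2×-1.19) / 3 = (-0.850) / 3 = -0.283 V.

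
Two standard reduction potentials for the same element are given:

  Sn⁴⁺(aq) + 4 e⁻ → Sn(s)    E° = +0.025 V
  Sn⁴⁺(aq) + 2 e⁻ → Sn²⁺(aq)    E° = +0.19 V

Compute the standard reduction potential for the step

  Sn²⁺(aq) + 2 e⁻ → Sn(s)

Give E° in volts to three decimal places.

-0.140 V

Sequential free energies add, so n₃E°₃ = n₁E°₁ + n₂E°₂.
With n₃ = 4, and the known step contributing 2×(+0.19) V, the unknown satisfies 2·E° = 4×(+0.025) − 2×(+0.19) = -0.280.
E° = -0.280 / 2 = -0.140 V.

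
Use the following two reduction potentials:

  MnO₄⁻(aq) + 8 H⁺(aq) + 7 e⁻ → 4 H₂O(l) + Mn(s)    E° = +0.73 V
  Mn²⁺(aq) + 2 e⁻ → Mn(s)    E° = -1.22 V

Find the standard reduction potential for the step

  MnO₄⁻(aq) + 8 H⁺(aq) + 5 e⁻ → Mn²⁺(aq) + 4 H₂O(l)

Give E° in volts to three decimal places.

Sequential free energies add, so n₃E°₃ = n₁E°₁ + n₂E°₂.
With n₃ = 7, and the known step contributing 2×(-1.22) V, the unknown satisfies 5·E° = 7×(+0.73) − 2×(-1.22) = +7.550.
E° = +7.550 / 5 = +1.510 V.

+1.510 V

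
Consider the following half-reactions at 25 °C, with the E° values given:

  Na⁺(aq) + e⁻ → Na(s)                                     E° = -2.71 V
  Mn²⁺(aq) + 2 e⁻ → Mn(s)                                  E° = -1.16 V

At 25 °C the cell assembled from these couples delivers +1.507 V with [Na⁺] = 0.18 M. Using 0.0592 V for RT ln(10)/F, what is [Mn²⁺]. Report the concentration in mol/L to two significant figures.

Mn²⁺/Mn is the cathode, Na⁺/Na the anode: E°cell = +1.55 V, n = 2.
Overall reaction: Mn²⁺(aq) + 2 Na(s) → Mn(s) + 2 Na⁺(aq); Q = [Na⁺]^2/[Mn²⁺]^1.
From E = E° − (0.0592/n) log Q: log Q = (E° − E)·n/0.0592 = (+1.55 − (+1.507))·2/0.0592 = 1.4527.
So 1·log[Mn²⁺] = 2·log(0.18) − log Q = -1.4895 − (1.4527) = -2.9422; [Mn²⁺] = 10^(-2.9422) ≈ 0.0011 M.

0.0011 M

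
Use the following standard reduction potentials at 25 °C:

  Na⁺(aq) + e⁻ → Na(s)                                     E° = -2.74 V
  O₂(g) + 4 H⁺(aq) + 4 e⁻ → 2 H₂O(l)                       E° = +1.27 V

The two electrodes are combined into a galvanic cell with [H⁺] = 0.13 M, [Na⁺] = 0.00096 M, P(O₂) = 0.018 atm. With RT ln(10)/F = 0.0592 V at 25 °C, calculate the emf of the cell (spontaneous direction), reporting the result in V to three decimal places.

+4.110 V

O₂/H₂O is the cathode (higher E°), Na⁺/Na the anode: E°cell = +1.27 − (-2.74) = +4.01 V, n = 4.
Overall: O₂(g) + 4 H⁺(aq) + 4 Na(s) → 2 H₂O(l) + 4 Na⁺(aq)
Q = [Na⁺]^4 / (P(O₂)·[H⁺]^4); log Q = -6.782.
E = E° − (0.0592/n) log Q = +4.01 − (0.0592/4)(-6.782) = +4.110 V.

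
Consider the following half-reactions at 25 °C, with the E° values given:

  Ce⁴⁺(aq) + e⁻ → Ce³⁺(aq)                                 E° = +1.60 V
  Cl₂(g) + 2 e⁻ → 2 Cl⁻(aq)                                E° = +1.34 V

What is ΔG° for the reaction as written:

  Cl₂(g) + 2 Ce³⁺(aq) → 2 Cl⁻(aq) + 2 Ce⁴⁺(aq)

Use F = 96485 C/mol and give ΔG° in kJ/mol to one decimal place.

As written, Cl₂/Cl⁻ is reduced (cathode) and Ce⁴⁺/Ce³⁺ is oxidised (anode), so E°cell = (+1.34) − (+1.60) = -0.26 V.
Balancing electrons gives n = 2.
ΔG° = −nFE° = −(2)(96485)(-0.26) = 50,172 J = +50.2 kJ/mol.

+50.2 kJ/mol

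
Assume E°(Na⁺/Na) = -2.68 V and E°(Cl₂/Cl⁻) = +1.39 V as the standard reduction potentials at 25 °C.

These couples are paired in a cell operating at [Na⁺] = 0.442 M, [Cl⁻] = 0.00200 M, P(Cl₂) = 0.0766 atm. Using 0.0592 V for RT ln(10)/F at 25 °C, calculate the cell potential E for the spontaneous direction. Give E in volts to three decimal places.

Cl₂/Cl⁻ is the cathode (higher E°), Na⁺/Na the anode: E°cell = +1.39 − (-2.68) = +4.07 V, n = 2.
Overall: Cl₂(g) + 2 Na(s) → 2 Cl⁻(aq) + 2 Na⁺(aq)
Q = [Cl⁻]^2·[Na⁺]^2 / (P(Cl₂)); log Q = -4.991.
E = E° − (0.0592/n) log Q = +4.07 − (0.0592/2)(-4.991) = +4.218 V.

+4.218 V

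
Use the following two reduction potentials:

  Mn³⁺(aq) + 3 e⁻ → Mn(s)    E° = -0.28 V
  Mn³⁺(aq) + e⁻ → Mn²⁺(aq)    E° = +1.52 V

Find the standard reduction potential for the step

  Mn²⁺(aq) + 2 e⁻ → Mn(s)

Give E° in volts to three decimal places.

-1.180 V

Sequential free energies add, so n₃E°₃ = n₁E°₁ + n₂E°₂.
With n₃ = 3, and the known step contributing 1×(+1.52) V, the unknown satisfies 2·E° = 3×(-0.28) − 1×(+1.52) = -2.360.
E° = -2.360 / 2 = -1.180 V.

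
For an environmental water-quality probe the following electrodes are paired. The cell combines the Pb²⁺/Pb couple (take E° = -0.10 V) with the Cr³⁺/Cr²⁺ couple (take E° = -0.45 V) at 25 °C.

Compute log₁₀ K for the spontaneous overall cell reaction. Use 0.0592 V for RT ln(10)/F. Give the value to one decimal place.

11.8

Cathode: Pb²⁺/Pb; anode: Cr³⁺/Cr²⁺. E°cell = +0.35 V, n = 2.
log K = nE°cell / 0.0592 = (2)(+0.35) / 0.0592 = 11.8.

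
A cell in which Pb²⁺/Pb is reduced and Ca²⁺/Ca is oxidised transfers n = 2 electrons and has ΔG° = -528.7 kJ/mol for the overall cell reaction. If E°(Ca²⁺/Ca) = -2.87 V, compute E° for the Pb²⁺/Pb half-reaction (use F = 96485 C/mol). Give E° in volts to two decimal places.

E°cell = −ΔG°/(nF) = −(-528.7×10³)/((2)(96485)) = +2.740 V.
Since Pb²⁺/Pb is the cathode and Ca²⁺/Ca the anode, E°cell = E°(Pb²⁺/Pb) − E°(Ca²⁺/Ca).
So E°(Pb²⁺/Pb) = E°cell + E°(Ca²⁺/Ca) = +2.740 + (-2.87) = -0.13 V.

-0.13 V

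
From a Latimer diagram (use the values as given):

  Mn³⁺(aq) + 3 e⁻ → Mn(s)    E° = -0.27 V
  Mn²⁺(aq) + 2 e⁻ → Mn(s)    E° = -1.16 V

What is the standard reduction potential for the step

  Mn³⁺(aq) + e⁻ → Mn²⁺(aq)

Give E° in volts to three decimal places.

+1.510 V

Sequential free energies add, so n₃E°₃ = n₁E°₁ + n₂E°₂.
With n₃ = 3, and the known step contributing 2×(-1.16) V, the unknown satisfies 1·E° = 3×(-0.27) − 2×(-1.16) = +1.510.
E° = +1.510 / 1 = +1.510 V.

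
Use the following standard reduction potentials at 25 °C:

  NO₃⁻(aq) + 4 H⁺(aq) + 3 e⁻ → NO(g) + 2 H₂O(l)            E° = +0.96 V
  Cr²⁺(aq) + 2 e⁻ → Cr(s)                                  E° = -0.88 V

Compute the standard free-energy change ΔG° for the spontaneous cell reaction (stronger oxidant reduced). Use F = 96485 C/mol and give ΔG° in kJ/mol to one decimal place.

NO₃⁻/NO (E° = +0.96 V) is the cathode; Cr²⁺/Cr (E° = -0.88 V) is the anode, so E°cell = +1.84 V.
Balancing electrons gives n = 6 (lcm of 3 and 2).
ΔG° = −nFE° = −(6)(96485)(+1.84) = -1,065,194 J = -1065.2 kJ/mol.

-1065.2 kJ/mol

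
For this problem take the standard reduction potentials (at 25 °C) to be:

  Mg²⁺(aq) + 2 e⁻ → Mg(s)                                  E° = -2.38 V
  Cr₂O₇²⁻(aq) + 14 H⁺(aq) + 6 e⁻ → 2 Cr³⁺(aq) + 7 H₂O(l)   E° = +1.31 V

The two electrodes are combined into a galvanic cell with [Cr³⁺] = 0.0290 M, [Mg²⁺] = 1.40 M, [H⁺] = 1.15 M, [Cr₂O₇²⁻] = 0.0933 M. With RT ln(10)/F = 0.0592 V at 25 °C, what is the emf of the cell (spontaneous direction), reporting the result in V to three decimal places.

+3.714 V

Cr₂O₇²⁻/Cr³⁺ is the cathode (higher E°), Mg²⁺/Mg the anode: E°cell = +1.31 − (-2.38) = +3.69 V, n = 6.
Overall: Cr₂O₇²⁻(aq) + 14 H⁺(aq) + 3 Mg(s) → 2 Cr³⁺(aq) + 7 H₂O(l) + 3 Mg²⁺(aq)
Q = [Cr³⁺]^2·[Mg²⁺]^3 / ([Cr₂O₇²⁻]·[H⁺]^14); log Q = -2.456.
E = E° − (0.0592/n) log Q = +3.69 − (0.0592/6)(-2.456) = +3.714 V.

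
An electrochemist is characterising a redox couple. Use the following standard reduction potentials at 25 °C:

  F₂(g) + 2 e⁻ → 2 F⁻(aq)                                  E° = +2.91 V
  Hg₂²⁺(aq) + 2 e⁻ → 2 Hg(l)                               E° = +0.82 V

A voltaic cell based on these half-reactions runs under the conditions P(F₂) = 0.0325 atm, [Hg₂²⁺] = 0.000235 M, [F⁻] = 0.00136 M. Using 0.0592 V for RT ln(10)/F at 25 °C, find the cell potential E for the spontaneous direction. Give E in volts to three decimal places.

F₂/F⁻ is the cathode (higher E°), Hg₂²⁺/Hg the anode: E°cell = +2.91 − (+0.82) = +2.09 V, n = 2.
Overall: F₂(g) + 2 Hg(l) → 2 F⁻(aq) + Hg₂²⁺(aq)
Q = [F⁻]^2·[Hg₂²⁺] / (P(F₂)); log Q = -7.874.
E = E° − (0.0592/n) log Q = +2.09 − (0.0592/2)(-7.874) = +2.323 V.

+2.323 V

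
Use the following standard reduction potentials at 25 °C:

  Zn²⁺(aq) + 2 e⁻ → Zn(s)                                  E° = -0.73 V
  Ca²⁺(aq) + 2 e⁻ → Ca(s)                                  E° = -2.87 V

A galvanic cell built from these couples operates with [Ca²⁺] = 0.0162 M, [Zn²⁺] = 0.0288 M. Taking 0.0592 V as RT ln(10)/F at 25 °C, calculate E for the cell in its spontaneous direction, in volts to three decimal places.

+2.147 V

Zn²⁺/Zn is the cathode (higher E°), Ca²⁺/Ca the anode: E°cell = -0.73 − (-2.87) = +2.14 V, n = 2.
Overall: Zn²⁺(aq) + Ca(s) → Zn(s) + Ca²⁺(aq)
Q = [Ca²⁺] / ([Zn²⁺]); log Q = -0.250.
E = E° − (0.0592/n) log Q = +2.14 − (0.0592/2)(-0.250) = +2.147 V.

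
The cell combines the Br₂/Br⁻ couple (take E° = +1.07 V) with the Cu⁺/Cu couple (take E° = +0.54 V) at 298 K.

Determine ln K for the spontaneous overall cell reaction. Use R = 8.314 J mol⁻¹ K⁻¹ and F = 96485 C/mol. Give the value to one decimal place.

Cathode: Br₂/Br⁻; anode: Cu⁺/Cu. E°cell = (+1.07) − (+0.54) = +0.53 V, with n = 2.
ΔG° = −nFE° = −RT ln K, so ln K = nFE°/(RT) = (2)(96485)(+0.53) / ((8.314)(298)) = 41.280.

41.3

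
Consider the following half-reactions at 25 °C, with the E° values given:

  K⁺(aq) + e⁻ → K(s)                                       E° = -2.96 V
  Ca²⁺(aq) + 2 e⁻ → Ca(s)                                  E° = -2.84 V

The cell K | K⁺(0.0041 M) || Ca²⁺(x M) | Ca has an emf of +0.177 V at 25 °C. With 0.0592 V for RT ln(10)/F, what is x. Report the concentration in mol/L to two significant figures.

Ca²⁺/Ca is the cathode, K⁺/K the anode: E°cell = +0.12 V, n = 2.
Overall reaction: Ca²⁺(aq) + 2 K(s) → Ca(s) + 2 K⁺(aq); Q = [K⁺]^2/[Ca²⁺]^1.
From E = E° − (0.0592/n) log Q: log Q = (E° − E)·n/0.0592 = (+0.12 − (+0.177))·2/0.0592 = -1.9257.
So 1·log[Ca²⁺] = 2·log(0.0041) − log Q = -4.7744 − (-1.9257) = -2.8487; [Ca²⁺] = 10^(-2.8487) ≈ 0.0014 M.

0.0014 M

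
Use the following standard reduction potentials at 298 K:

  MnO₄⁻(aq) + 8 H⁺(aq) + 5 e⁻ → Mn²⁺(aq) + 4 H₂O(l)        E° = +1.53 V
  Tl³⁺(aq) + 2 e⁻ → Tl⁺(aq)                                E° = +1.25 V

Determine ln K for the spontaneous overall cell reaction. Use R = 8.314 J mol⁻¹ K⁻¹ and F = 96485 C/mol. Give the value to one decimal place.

109.0

Cathode: MnO₄⁻/Mn²⁺; anode: Tl³⁺/Tl⁺. E°cell = (+1.53) − (+1.25) = +0.28 V, with n = 10.
ΔG° = −nFE° = −RT ln K, so ln K = nFE°/(RT) = (10)(96485)(+0.28) / ((8.314)(298)) = 109.041.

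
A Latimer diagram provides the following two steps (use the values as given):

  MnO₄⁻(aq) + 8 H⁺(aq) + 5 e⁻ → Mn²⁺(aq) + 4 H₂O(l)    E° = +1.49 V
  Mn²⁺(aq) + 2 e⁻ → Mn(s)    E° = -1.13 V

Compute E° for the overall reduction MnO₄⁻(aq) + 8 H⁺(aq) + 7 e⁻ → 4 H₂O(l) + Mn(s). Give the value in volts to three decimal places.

+0.741 V

Standard free energies of sequential steps add: ΔG°₃ = ΔG°₁ + ΔG°₂, so n₃E°₃ = n₁E°₁ + n₂E°₂.
E°₃ = (5×+1.49 + 2×-1.13) / 7 = (+5.190) / 7 = +0.741 V.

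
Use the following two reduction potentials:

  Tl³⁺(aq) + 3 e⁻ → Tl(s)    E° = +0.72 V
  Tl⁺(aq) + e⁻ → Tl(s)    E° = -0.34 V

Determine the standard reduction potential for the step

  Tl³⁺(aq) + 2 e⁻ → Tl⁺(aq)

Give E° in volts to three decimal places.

+1.250 V

Sequential free energies add, so n₃E°₃ = n₁E°₁ + n₂E°₂.
With n₃ = 3, and the known step contributing 1×(-0.34) V, the unknown satisfies 2·E° = 3×(+0.72) − 1×(-0.34) = +2.500.
E° = +2.500 / 2 = +1.250 V.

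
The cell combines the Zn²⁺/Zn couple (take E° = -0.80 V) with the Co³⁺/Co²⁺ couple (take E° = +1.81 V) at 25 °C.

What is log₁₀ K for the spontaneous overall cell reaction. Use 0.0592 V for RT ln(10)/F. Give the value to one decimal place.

88.2

Cathode: Co³⁺/Co²⁺; anode: Zn²⁺/Zn. E°cell = +2.61 V, n = 2.
log K = nE°cell / 0.0592 = (2)(+2.61) / 0.0592 = 88.2.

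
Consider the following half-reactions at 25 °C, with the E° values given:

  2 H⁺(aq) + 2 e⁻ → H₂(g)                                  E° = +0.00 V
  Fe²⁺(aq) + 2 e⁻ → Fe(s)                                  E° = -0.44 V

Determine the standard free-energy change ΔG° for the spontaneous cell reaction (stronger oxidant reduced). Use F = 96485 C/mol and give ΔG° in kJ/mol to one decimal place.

H⁺/H₂ (E° = +0.00 V) is the cathode; Fe²⁺/Fe (E° = -0.44 V) is the anode, so E°cell = +0.44 V.
Balancing electrons gives n = 2 (lcm of 2 and 2).
ΔG° = −nFE° = −(2)(96485)(+0.44) = -84,907 J = -84.9 kJ/mol.

-84.9 kJ/mol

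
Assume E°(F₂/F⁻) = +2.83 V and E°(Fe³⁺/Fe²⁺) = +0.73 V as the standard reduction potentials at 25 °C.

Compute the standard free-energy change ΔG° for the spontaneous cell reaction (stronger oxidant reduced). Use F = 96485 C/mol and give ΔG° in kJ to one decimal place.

F₂/F⁻ (E° = +2.83 V) is the cathode; Fe³⁺/Fe²⁺ (E° = +0.73 V) is the anode, so E°cell = +2.10 V.
Balancing electrons gives n = 2 (lcm of 2 and 1).
ΔG° = −nFE° = −(2)(96485)(+2.10) = -405,237 J = -405.2 kJ.

-405.2 kJ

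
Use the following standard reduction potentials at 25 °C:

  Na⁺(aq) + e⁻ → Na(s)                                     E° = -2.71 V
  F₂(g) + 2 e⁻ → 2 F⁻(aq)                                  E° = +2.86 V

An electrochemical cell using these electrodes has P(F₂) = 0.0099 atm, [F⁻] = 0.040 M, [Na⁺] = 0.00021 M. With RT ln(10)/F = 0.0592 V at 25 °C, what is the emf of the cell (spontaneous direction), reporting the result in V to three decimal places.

+5.811 V

F₂/F⁻ is the cathode (higher E°), Na⁺/Na the anode: E°cell = +2.86 − (-2.71) = +5.57 V, n = 2.
Overall: F₂(g) + 2 Na(s) → 2 F⁻(aq) + 2 Na⁺(aq)
Q = [F⁻]^2·[Na⁺]^2 / (P(F₂)); log Q = -8.147.
E = E° − (0.0592/n) log Q = +5.57 − (0.0592/2)(-8.147) = +5.811 V.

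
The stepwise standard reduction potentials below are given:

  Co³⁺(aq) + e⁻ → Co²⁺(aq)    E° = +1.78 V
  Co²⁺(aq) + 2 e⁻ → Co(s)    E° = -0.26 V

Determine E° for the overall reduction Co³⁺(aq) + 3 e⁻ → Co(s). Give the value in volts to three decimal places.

Adding the free-energy changes (−nFE°) of the two steps gives −n₃FE°₃ = −n₁FE°₁ − n₂FE°₂.
E°₃ = (1×+1.78 + 2×-0.26) / 3 = (+1.260) / 3 = +0.420 V.
Simply averaging or adding the two E° values would be wrong; the electron-weighted sum is required.

+0.420 V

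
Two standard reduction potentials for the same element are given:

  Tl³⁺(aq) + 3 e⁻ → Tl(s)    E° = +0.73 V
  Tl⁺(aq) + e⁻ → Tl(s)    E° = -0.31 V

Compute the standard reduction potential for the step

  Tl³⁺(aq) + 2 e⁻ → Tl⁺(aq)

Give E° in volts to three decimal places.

Sequential free energies add, so n₃E°₃ = n₁E°₁ + n₂E°₂.
With n₃ = 3, and the known step contributing 1×(-0.31) V, the unknown satisfies 2·E° = 3×(+0.73) − 1×(-0.31) = +2.500.
E° = +2.500 / 2 = +1.250 V.

+1.250 V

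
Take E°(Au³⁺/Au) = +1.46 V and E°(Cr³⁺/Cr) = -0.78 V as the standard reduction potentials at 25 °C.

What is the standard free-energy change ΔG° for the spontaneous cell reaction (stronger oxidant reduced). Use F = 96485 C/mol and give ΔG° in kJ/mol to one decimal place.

-648.4 kJ/mol

Au³⁺/Au (E° = +1.46 V) is the cathode; Cr³⁺/Cr (E° = -0.78 V) is the anode, so E°cell = +2.24 V.
Balancing electrons gives n = 3 (lcm of 3 and 3).
ΔG° = −nFE° = −(3)(96485)(+2.24) = -648,379 J = -648.4 kJ/mol.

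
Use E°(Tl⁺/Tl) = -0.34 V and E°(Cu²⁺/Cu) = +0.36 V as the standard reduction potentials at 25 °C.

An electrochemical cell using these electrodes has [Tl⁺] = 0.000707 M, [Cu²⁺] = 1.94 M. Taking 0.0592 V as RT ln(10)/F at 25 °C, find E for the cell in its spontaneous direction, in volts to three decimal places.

+0.895 V

Cu²⁺/Cu is the cathode (higher E°), Tl⁺/Tl the anode: E°cell = +0.36 − (-0.34) = +0.70 V, n = 2.
Overall: Cu²⁺(aq) + 2 Tl(s) → Cu(s) + 2 Tl⁺(aq)
Q = [Tl⁺]^2 / ([Cu²⁺]); log Q = -6.589.
E = E° − (0.0592/n) log Q = +0.70 − (0.0592/2)(-6.589) = +0.895 V.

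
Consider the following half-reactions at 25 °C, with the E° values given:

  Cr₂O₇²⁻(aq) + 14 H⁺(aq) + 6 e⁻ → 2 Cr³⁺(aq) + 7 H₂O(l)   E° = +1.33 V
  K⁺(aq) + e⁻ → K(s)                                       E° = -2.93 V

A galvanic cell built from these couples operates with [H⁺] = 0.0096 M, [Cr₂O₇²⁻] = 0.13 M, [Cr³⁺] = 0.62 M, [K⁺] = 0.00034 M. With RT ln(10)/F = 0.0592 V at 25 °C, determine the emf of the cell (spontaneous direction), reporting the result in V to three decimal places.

+4.182 V

Cr₂O₇²⁻/Cr³⁺ is the cathode (higher E°), K⁺/K the anode: E°cell = +1.33 − (-2.93) = +4.26 V, n = 6.
Overall: Cr₂O₇²⁻(aq) + 14 H⁺(aq) + 6 K(s) → 2 Cr³⁺(aq) + 7 H₂O(l) + 6 K⁺(aq)
Q = [Cr³⁺]^2·[K⁺]^6 / ([Cr₂O₇²⁻]·[H⁺]^14); log Q = 7.908.
E = E° − (0.0592/n) log Q = +4.26 − (0.0592/6)(7.908) = +4.182 V.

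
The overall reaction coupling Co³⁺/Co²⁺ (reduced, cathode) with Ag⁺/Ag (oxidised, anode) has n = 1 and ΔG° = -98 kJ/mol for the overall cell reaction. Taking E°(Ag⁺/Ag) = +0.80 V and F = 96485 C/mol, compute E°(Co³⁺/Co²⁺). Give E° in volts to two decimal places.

+1.82 V

E°cell = −ΔG°/(nF) = −(-98×10³)/((1)(96485)) = +1.016 V.
Since Co³⁺/Co²⁺ is the cathode and Ag⁺/Ag the anode, E°cell = E°(Co³⁺/Co²⁺) − E°(Ag⁺/Ag).
So E°(Co³⁺/Co²⁺) = E°cell + E°(Ag⁺/Ag) = +1.016 + (+0.80) = +1.82 V.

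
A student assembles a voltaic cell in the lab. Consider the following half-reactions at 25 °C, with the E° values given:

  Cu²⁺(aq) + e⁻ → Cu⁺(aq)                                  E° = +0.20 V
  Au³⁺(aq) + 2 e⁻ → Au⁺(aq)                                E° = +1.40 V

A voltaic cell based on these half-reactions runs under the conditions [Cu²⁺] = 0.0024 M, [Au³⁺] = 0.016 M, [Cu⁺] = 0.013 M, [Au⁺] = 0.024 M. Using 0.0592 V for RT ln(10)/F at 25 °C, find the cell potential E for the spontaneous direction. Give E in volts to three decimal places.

+1.238 V

Au³⁺/Au⁺ is the cathode (higher E°), Cu²⁺/Cu⁺ the anode: E°cell = +1.40 − (+0.20) = +1.20 V, n = 2.
Overall: Au³⁺(aq) + 2 Cu⁺(aq) → Au⁺(aq) + 2 Cu²⁺(aq)
Q = [Au⁺]·[Cu²⁺]^2 / ([Au³⁺]·[Cu⁺]^2); log Q = -1.291.
E = E° − (0.0592/n) log Q = +1.20 − (0.0592/2)(-1.291) = +1.238 V.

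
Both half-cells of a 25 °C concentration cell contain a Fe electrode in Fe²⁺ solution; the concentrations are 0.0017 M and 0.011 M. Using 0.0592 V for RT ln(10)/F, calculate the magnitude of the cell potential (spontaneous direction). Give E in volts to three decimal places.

+0.024 V

For a concentration cell E°cell = 0. The 0.011 M side is the cathode (reduction is favoured where [Fe²⁺] is higher).
With n = 2, E = −(0.0592/2) log([Fe²⁺]ₐₙ/[Fe²⁺]꜀ₐₜ) = −(0.0592/2) log(0.0017/0.011) = −(0.0592/2)(-0.811) = +0.024 V.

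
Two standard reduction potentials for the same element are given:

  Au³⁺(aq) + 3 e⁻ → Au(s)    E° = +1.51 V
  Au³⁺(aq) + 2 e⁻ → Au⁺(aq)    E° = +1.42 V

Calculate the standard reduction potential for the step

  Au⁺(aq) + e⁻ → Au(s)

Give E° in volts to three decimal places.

+1.690 V

Sequential free energies add, so n₃E°₃ = n₁E°₁ + n₂E°₂.
With n₃ = 3, and the known step contributing 2×(+1.42) V, the unknown satisfies 1·E° = 3×(+1.51) − 2×(+1.42) = +1.690.
E° = +1.690 / 1 = +1.690 V.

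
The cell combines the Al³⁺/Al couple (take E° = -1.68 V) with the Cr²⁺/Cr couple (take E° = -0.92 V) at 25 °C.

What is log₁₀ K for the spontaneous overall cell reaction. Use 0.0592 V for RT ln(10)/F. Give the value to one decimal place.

77.0

Cathode: Cr²⁺/Cr; anode: Al³⁺/Al. E°cell = +0.76 V, n = 6.
log K = nE°cell / 0.0592 = (6)(+0.76) / 0.0592 = 77.0.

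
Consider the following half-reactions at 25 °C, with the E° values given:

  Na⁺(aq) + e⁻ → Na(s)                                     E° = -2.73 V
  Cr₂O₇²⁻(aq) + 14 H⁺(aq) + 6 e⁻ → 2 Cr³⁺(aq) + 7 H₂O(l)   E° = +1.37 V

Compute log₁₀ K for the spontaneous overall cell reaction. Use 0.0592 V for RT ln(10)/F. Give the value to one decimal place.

Cathode: Cr₂O₇²⁻/Cr³⁺; anode: Na⁺/Na. E°cell = +4.10 V, n = 6.
log K = nE°cell / 0.0592 = (6)(+4.10) / 0.0592 = 415.5.

415.5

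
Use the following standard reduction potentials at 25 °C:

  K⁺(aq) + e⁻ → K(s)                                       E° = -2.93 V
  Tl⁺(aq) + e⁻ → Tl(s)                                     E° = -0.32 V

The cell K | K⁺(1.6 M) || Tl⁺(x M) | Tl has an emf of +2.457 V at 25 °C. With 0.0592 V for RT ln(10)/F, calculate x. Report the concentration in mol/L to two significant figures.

Tl⁺/Tl is the cathode, K⁺/K the anode: E°cell = +2.61 V, n = 1.
Overall reaction: Tl⁺(aq) + K(s) → Tl(s) + K⁺(aq); Q = [K⁺]^1/[Tl⁺]^1.
From E = E° − (0.0592/n) log Q: log Q = (E° − E)·n/0.0592 = (+2.61 − (+2.457))·1/0.0592 = 2.5845.
So 1·log[Tl⁺] = 1·log(1.6) − log Q = 0.2041 − (2.5845) = -2.3804; [Tl⁺] = 10^(-2.3804) ≈ 0.0042 M.

0.0042 M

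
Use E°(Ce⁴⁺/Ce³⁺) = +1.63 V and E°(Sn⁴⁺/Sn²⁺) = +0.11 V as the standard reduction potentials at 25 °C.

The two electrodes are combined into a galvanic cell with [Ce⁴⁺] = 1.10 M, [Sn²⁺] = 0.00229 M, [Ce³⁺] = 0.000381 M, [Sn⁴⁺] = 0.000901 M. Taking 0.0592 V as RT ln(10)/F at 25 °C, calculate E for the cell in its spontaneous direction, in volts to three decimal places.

Ce⁴⁺/Ce³⁺ is the cathode (higher E°), Sn⁴⁺/Sn²⁺ the anode: E°cell = +1.63 − (+0.11) = +1.52 V, n = 2.
Overall: 2 Ce⁴⁺(aq) + Sn²⁺(aq) → 2 Ce³⁺(aq) + Sn⁴⁺(aq)
Q = [Ce³⁺]^2·[Sn⁴⁺] / ([Ce⁴⁺]^2·[Sn²⁺]); log Q = -7.326.
E = E° − (0.0592/n) log Q = +1.52 − (0.0592/2)(-7.326) = +1.737 V.

+1.737 V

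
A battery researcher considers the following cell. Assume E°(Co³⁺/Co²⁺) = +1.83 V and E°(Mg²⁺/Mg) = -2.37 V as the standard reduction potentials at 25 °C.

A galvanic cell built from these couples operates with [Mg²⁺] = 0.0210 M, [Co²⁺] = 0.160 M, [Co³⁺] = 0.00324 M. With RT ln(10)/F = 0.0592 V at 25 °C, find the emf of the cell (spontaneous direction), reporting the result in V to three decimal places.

+4.149 V

Co³⁺/Co²⁺ is the cathode (higher E°), Mg²⁺/Mg the anode: E°cell = +1.83 − (-2.37) = +4.20 V, n = 2.
Overall: 2 Co³⁺(aq) + Mg(s) → 2 Co²⁺(aq) + Mg²⁺(aq)
Q = [Co²⁺]^2·[Mg²⁺] / ([Co³⁺]^2); log Q = 1.709.
E = E° − (0.0592/n) log Q = +4.20 − (0.0592/2)(1.709) = +4.149 V.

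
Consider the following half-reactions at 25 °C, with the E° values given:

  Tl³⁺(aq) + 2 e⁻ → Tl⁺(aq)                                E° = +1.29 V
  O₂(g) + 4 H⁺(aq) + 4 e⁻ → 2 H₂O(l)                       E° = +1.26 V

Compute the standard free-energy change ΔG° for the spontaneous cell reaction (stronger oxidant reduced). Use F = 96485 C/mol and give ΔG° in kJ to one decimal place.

Tl³⁺/Tl⁺ (E° = +1.29 V) is the cathode; O₂/H₂O (E° = +1.26 V) is the anode, so E°cell = +0.03 V.
Balancing electrons gives n = 4 (lcm of 2 and 4).
ΔG° = −nFE° = −(4)(96485)(+0.03) = -11,578 J = -11.6 kJ.

-11.6 kJ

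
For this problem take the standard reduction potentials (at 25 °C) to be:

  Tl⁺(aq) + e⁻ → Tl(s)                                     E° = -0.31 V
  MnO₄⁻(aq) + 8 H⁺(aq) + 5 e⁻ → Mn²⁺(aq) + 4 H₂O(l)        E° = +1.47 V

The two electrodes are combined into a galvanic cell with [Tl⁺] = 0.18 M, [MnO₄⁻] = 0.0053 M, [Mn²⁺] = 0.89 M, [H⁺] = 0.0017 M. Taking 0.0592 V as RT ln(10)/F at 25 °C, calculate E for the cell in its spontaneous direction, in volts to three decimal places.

MnO₄⁻/Mn²⁺ is the cathode (higher E°), Tl⁺/Tl the anode: E°cell = +1.47 − (-0.31) = +1.78 V, n = 5.
Overall: MnO₄⁻(aq) + 8 H⁺(aq) + 5 Tl(s) → Mn²⁺(aq) + 4 H₂O(l) + 5 Tl⁺(aq)
Q = [Mn²⁺]·[Tl⁺]^5 / ([MnO₄⁻]·[H⁺]^8); log Q = 20.658.
E = E° − (0.0592/n) log Q = +1.78 − (0.0592/5)(20.658) = +1.535 V.

+1.535 V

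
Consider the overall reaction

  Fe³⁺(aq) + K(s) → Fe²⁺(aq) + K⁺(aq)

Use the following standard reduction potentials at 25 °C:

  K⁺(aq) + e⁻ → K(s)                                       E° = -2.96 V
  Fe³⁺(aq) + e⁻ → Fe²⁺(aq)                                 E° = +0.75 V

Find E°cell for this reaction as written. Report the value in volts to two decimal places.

The Fe³⁺/Fe²⁺ couple has the higher reduction potential, so it is the cathode; K⁺/K is oxidised at the anode.
E°cell = E°(cathode) − E°(anode) = (+0.75) − (-2.96) = +3.71 V.

+3.71 V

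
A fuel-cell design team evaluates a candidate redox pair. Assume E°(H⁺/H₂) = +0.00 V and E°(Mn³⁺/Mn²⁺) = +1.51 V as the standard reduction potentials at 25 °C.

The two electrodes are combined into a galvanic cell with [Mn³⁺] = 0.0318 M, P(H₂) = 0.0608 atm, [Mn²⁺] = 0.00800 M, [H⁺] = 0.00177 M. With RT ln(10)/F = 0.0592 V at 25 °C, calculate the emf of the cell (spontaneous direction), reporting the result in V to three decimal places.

+1.672 V

Mn³⁺/Mn²⁺ is the cathode (higher E°), H⁺/H₂ the anode: E°cell = +1.51 − (+0.00) = +1.51 V, n = 2.
Overall: 2 Mn³⁺(aq) + H₂(g) → 2 Mn²⁺(aq) + 2 H⁺(aq)
Q = [Mn²⁺]^2·[H⁺]^2 / ([Mn³⁺]^2·P(H₂)); log Q = -5.487.
E = E° − (0.0592/n) log Q = +1.51 − (0.0592/2)(-5.487) = +1.672 V.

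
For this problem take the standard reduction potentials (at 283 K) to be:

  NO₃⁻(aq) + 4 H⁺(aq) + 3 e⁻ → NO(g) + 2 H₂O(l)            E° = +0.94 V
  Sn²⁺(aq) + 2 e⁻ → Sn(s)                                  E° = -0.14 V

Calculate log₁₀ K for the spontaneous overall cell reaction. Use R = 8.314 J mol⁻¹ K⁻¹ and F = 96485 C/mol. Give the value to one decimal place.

115.4

Cathode: NO₃⁻/NO; anode: Sn²⁺/Sn. E°cell = (+0.94) − (-0.14) = +1.08 V, with n = 6.
ΔG° = −nFE° = −RT ln K, so ln K = nFE°/(RT) = (6)(96485)(+1.08) / ((8.314)(283)) = 265.729.
log₁₀ K = 265.729 / ln 10 = 115.4.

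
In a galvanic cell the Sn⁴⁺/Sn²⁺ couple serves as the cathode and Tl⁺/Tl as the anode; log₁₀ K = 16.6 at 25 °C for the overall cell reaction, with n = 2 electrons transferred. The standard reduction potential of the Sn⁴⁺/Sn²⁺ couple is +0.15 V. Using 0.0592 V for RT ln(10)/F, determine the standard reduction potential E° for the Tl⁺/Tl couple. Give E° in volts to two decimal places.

-0.34 V

E°cell = (0.0592/n)·log K = (0.0592/2)(16.6) = +0.491 V.
Since Sn⁴⁺/Sn²⁺ is the cathode and Tl⁺/Tl the anode, E°cell = E°(Sn⁴⁺/Sn²⁺) − E°(Tl⁺/Tl).
So E°(Tl⁺/Tl) = E°(Sn⁴⁺/Sn²⁺) − E°cell = (+0.15) − (+0.491) = -0.34 V.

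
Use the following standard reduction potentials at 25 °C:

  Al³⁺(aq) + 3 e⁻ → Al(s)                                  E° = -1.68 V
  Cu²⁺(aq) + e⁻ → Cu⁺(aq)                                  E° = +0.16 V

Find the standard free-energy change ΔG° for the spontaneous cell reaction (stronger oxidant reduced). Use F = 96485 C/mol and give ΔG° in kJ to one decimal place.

-532.6 kJ

Cu²⁺/Cu⁺ (E° = +0.16 V) is the cathode; Al³⁺/Al (E° = -1.68 V) is the anode, so E°cell = +1.84 V.
Balancing electrons gives n = 3 (lcm of 1 and 3).
ΔG° = −nFE° = −(3)(96485)(+1.84) = -532,597 J = -532.6 kJ.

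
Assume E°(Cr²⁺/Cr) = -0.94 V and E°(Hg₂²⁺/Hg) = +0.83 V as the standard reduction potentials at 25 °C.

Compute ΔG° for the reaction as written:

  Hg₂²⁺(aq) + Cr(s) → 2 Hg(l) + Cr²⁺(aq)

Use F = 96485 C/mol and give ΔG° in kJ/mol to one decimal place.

As written, Hg₂²⁺/Hg is reduced (cathode) and Cr²⁺/Cr is oxidised (anode), so E°cell = (+0.83) − (-0.94) = +1.77 V.
Balancing electrons gives n = 2.
ΔG° = −nFE° = −(2)(96485)(+1.77) = -341,557 J = -341.6 kJ/mol.

-341.6 kJ/mol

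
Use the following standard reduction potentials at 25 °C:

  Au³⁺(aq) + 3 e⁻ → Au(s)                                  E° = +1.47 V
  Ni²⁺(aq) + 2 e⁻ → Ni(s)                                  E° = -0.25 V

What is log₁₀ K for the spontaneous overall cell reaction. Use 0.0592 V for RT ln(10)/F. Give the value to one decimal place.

174.3

Cathode: Au³⁺/Au; anode: Ni²⁺/Ni. E°cell = +1.72 V, n = 6.
log K = nE°cell / 0.0592 = (6)(+1.72) / 0.0592 = 174.3.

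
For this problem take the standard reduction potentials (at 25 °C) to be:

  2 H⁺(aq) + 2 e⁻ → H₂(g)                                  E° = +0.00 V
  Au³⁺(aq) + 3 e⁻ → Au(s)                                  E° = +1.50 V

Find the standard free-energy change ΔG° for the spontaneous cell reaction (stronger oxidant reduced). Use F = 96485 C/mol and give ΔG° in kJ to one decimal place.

Au³⁺/Au (E° = +1.50 V) is the cathode; H⁺/H₂ (E° = +0.00 V) is the anode, so E°cell = +1.50 V.
Balancing electrons gives n = 6 (lcm of 3 and 2).
ΔG° = −nFE° = −(6)(96485)(+1.50) = -868,365 J = -868.4 kJ.

-868.4 kJ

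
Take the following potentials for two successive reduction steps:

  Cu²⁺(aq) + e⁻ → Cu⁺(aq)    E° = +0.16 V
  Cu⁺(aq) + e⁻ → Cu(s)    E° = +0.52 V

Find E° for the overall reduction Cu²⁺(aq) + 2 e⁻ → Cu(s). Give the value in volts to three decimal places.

Standard free energies of sequential steps add: ΔG°₃ = ΔG°₁ + ΔG°₂, so n₃E°₃ = n₁E°₁ + n₂E°₂.
E°₃ = (1×+0.16 + 1×+0.52) / 2 = (+0.680) / 2 = +0.340 V.

+0.340 V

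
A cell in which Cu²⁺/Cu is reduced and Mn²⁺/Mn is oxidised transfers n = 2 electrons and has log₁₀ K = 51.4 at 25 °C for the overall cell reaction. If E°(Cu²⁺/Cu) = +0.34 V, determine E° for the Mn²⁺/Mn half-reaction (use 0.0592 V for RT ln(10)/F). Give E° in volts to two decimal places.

-1.18 V

E°cell = (0.0592/n)·log K = (0.0592/2)(51.4) = +1.521 V.
Since Cu²⁺/Cu is the cathode and Mn²⁺/Mn the anode, E°cell = E°(Cu²⁺/Cu) − E°(Mn²⁺/Mn).
So E°(Mn²⁺/Mn) = E°(Cu²⁺/Cu) − E°cell = (+0.34) − (+1.521) = -1.18 V.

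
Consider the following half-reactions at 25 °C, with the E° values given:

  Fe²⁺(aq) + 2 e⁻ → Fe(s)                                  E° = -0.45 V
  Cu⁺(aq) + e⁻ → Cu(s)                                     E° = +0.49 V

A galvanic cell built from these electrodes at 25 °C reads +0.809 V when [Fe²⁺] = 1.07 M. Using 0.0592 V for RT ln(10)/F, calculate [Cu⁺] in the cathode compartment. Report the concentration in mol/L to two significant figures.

0.0063 M

Cu⁺/Cu is the cathode, Fe²⁺/Fe the anode: E°cell = +0.94 V, n = 2.
Overall reaction: 2 Cu⁺(aq) + Fe(s) → 2 Cu(s) + Fe²⁺(aq); Q = [Fe²⁺]^1/[Cu⁺]^2.
From E = E° − (0.0592/n) log Q: log Q = (E° − E)·n/0.0592 = (+0.94 − (+0.809))·2/0.0592 = 4.4257.
So 2·log[Cu⁺] = 1·log(1.07) − log Q = 0.0294 − (4.4257) = -4.3963; log[Cu⁺] = -4.3963 / 2 = -2.1982; [Cu⁺] = 10^(-2.1982) ≈ 0.0063 M.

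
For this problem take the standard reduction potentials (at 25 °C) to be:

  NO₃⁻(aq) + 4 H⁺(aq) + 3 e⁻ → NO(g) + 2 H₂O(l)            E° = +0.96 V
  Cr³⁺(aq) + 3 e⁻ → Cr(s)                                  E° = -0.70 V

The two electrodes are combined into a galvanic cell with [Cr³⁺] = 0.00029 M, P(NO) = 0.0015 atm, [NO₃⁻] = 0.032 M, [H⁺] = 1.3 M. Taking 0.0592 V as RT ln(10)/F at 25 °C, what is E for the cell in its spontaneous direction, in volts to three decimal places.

+1.765 V

NO₃⁻/NO is the cathode (higher E°), Cr³⁺/Cr the anode: E°cell = +0.96 − (-0.70) = +1.66 V, n = 3.
Overall: NO₃⁻(aq) + 4 H⁺(aq) + Cr(s) → NO(g) + 2 H₂O(l) + Cr³⁺(aq)
Q = P(NO)·[Cr³⁺] / ([NO₃⁻]·[H⁺]^4); log Q = -5.322.
E = E° − (0.0592/n) log Q = +1.66 − (0.0592/3)(-5.322) = +1.765 V.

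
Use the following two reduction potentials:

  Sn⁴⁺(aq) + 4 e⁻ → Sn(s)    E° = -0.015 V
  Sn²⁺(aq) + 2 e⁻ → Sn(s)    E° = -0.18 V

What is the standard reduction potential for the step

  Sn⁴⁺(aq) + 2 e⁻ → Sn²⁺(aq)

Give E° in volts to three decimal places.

+0.150 V

Sequential free energies add, so n₃E°₃ = n₁E°₁ + n₂E°₂.
With n₃ = 4, and the known step contributing 2×(-0.18) V, the unknown satisfies 2·E° = 4×(-0.015) − 2×(-0.18) = +0.300.
E° = +0.300 / 2 = +0.150 V.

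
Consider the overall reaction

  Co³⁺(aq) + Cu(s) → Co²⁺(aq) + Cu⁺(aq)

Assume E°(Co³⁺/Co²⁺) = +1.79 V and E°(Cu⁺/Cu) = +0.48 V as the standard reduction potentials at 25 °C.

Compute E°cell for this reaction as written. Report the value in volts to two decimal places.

+1.31 V

The Co³⁺/Co²⁺ couple has the higher reduction potential, so it is the cathode; Cu⁺/Cu is oxidised at the anode.
E°cell = E°(cathode) − E°(anode) = (+1.79) − (+0.48) = +1.31 V.
Since E°cell > 0, the reaction is spontaneous under standard conditions.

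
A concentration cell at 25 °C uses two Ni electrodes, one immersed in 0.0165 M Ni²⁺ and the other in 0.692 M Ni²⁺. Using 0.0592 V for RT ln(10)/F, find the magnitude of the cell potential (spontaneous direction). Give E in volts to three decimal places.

For a concentration cell E°cell = 0. The 0.692 M side is the cathode (reduction is favoured where [Ni²⁺] is higher).
With n = 2, E = −(0.0592/2) log([Ni²⁺]ₐₙ/[Ni²⁺]꜀ₐₜ) = −(0.0592/2) log(0.0165/0.692) = −(0.0592/2)(-1.623) = +0.048 V.

+0.048 V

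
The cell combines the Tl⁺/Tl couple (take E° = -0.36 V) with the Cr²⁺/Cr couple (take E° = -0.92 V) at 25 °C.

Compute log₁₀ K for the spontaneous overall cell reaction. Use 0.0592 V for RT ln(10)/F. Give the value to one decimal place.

Cathode: Tl⁺/Tl; anode: Cr²⁺/Cr. E°cell = +0.56 V, n = 2.
log K = nE°cell / 0.0592 = (2)(+0.56) / 0.0592 = 18.9.

18.9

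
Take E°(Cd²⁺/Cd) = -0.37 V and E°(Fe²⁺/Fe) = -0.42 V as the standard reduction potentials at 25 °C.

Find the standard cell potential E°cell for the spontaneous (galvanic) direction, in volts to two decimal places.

The Cd²⁺/Cd couple has the higher reduction potential, so it is the cathode; Fe²⁺/Fe is oxidised at the anode.
E°cell = E°(cathode) − E°(anode) = (-0.37) − (-0.42) = +0.05 V.
Since E°cell > 0, the reaction is spontaneous under standard conditions.

+0.05 V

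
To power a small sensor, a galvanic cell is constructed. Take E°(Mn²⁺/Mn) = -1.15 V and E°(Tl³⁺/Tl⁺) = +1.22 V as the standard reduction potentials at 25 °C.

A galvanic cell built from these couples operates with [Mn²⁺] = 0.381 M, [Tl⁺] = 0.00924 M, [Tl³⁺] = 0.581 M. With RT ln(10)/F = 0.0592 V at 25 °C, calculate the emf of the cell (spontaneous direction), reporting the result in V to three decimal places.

+2.436 V

Tl³⁺/Tl⁺ is the cathode (higher E°), Mn²⁺/Mn the anode: E°cell = +1.22 − (-1.15) = +2.37 V, n = 2.
Overall: Tl³⁺(aq) + Mn(s) → Tl⁺(aq) + Mn²⁺(aq)
Q = [Tl⁺]·[Mn²⁺] / ([Tl³⁺]); log Q = -2.218.
E = E° − (0.0592/n) log Q = +2.37 − (0.0592/2)(-2.218) = +2.436 V.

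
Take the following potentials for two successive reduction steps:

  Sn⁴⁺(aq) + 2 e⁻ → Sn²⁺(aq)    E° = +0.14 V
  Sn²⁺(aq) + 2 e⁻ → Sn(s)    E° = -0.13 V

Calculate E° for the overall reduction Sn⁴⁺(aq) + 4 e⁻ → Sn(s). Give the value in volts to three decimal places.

Standard free energies of sequential steps add: ΔG°₃ = ΔG°₁ + ΔG°₂, so n₃E°₃ = n₁E°₁ + n₂E°₂.
E°₃ = (2×+0.14 + 2×-0.13) / 4 = (+0.020) / 4 = +0.005 V.

+0.005 V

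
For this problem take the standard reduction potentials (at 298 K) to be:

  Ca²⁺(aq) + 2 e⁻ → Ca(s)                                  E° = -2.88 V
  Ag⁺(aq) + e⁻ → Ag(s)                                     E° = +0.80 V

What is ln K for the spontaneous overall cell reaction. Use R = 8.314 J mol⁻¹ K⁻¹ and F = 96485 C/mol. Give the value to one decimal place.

286.6

Cathode: Ag⁺/Ag; anode: Ca²⁺/Ca. E°cell = (+0.80) − (-2.88) = +3.68 V, with n = 2.
ΔG° = −nFE° = −RT ln K, so ln K = nFE°/(RT) = (2)(96485)(+3.68) / ((8.314)(298)) = 286.623.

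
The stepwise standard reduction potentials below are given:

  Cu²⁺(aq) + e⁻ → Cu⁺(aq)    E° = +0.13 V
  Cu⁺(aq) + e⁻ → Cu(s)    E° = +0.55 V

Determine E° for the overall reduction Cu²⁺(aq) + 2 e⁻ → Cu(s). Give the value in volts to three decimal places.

+0.340 V

Standard free energies of sequential steps add: ΔG°₃ = ΔG°₁ + ΔG°₂, so n₃E°₃ = n₁E°₁ + n₂E°₂.
E°₃ = (1×+0.13 + 1×+0.55) / 2 = (+0.680) / 2 = +0.340 V.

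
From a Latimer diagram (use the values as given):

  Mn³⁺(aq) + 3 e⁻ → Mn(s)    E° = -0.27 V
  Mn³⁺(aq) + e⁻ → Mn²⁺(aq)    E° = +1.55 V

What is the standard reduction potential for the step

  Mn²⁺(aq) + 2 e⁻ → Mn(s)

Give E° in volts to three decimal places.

-1.180 V

Sequential free energies add, so n₃E°₃ = n₁E°₁ + n₂E°₂.
With n₃ = 3, and the known step contributing 1×(+1.55) V, the unknown satisfies 2·E° = 3×(-0.27) − 1×(+1.55) = -2.360.
E° = -2.360 / 2 = -1.180 V.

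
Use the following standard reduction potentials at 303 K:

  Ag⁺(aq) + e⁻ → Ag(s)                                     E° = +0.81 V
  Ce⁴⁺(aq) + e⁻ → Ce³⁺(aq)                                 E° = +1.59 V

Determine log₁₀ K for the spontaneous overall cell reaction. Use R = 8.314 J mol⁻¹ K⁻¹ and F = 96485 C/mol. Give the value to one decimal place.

Cathode: Ce⁴⁺/Ce³⁺; anode: Ag⁺/Ag. E°cell = (+1.59) − (+0.81) = +0.78 V, with n = 1.
ΔG° = −nFE° = −RT ln K, so ln K = nFE°/(RT) = (1)(96485)(+0.78) / ((8.314)(303)) = 29.875.
log₁₀ K = 29.875 / ln 10 = 13.0.

13.0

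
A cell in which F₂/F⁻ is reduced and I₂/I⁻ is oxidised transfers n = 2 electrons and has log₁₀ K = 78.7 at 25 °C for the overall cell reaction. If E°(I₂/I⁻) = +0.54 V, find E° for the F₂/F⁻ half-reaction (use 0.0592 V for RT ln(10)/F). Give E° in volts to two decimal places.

+2.87 V

E°cell = (0.0592/n)·log K = (0.0592/2)(78.7) = +2.330 V.
Since F₂/F⁻ is the cathode and I₂/I⁻ the anode, E°cell = E°(F₂/F⁻) − E°(I₂/I⁻).
So E°(F₂/F⁻) = E°cell + E°(I₂/I⁻) = +2.330 + (+0.54) = +2.87 V.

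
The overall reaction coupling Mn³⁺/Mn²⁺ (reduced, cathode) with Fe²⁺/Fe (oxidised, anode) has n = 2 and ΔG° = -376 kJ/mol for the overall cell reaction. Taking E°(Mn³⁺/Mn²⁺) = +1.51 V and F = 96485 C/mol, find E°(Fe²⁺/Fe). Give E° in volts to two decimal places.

E°cell = −ΔG°/(nF) = −(-376×10³)/((2)(96485)) = +1.948 V.
Since Mn³⁺/Mn²⁺ is the cathode and Fe²⁺/Fe the anode, E°cell = E°(Mn³⁺/Mn²⁺) − E°(Fe²⁺/Fe).
So E°(Fe²⁺/Fe) = E°(Mn³⁺/Mn²⁺) − E°cell = (+1.51) − (+1.948) = -0.44 V.

-0.44 V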